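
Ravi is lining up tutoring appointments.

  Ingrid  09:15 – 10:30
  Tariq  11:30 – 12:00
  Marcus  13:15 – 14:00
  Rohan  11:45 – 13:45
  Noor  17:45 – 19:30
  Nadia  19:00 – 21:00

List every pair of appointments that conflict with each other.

Marcus & Rohan, Nadia & Noor, Rohan & Tariq

Sorted by start: Ingrid, Tariq, Rohan, Marcus, Noor, Nadia.
Tariq starts after Ingrid ends, so Ingrid has no further overlaps.
Rohan starts before Tariq ends → Tariq and Rohan overlap.
Marcus starts after Tariq ends, so Tariq has no further overlaps.
Marcus starts before Rohan ends → Rohan and Marcus overlap.
Noor starts after Rohan ends, so Rohan has no further overlaps.
Noor starts after Marcus ends, so Marcus has no further overlaps.
Nadia starts before Noor ends → Noor and Nadia overlap.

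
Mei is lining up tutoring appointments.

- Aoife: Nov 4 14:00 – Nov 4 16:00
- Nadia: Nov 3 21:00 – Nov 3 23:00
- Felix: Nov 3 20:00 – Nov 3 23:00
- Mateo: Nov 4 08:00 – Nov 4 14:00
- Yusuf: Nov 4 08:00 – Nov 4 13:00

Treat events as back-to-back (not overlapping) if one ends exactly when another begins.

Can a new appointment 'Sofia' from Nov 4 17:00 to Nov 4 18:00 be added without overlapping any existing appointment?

Felix: ends Nov 3 23:00 at or before Sofia starts Nov 4 17:00 → clear.
Nadia: ends Nov 3 23:00 at or before Sofia starts Nov 4 17:00 → clear.
Mateo: ends Nov 4 14:00 at or before Sofia starts Nov 4 17:00 → clear.
Yusuf: ends Nov 4 13:00 at or before Sofia starts Nov 4 17:00 → clear.
Aoife: ends Nov 4 16:00 at or before Sofia starts Nov 4 17:00 → clear.

Yes — the slot is free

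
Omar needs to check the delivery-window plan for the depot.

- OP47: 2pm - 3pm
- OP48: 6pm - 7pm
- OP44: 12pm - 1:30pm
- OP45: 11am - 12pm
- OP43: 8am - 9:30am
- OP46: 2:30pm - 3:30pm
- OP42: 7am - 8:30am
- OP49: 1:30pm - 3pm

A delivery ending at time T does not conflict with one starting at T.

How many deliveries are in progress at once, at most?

Sweep the timeline, counting +1 at each start and −1 at each end (ends before starts at a tie):
7am start OP42 → 1
8am start OP43 → 2
8:30am end OP42 → 1
9:30am end OP43 → 0
11am start OP45 → 1
12pm end OP45 → 0
12pm start OP44 → 1
1:30pm end OP44 → 0
1:30pm start OP49 → 1
2pm start OP47 → 2
2:30pm start OP46 → 3
3pm end OP47 → 2
3pm end OP49 → 1
3:30pm end OP46 → 0
6pm start OP48 → 1
7pm end OP48 → 0
Peak is 3, at 2:30pm (OP46, OP47, OP49).

3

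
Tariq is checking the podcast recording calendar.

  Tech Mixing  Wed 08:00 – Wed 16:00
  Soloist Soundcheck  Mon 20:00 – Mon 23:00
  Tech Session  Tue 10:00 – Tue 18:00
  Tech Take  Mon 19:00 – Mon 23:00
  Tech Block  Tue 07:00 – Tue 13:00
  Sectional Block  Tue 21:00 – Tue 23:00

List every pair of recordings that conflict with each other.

Two intervals overlap when each starts before the other ends.
Sorted by start: Tech Take, Soloist Soundcheck, Tech Block, Tech Session, Sectional Block, Tech Mixing.
Soloist Soundcheck starts before Tech Take ends → Tech Take and Soloist Soundcheck overlap.
Tech Block starts after Tech Take ends — done with Tech Take.
Tech Block starts after Soloist Soundcheck ends — done with Soloist Soundcheck.
Tech Session starts before Tech Block ends → Tech Block and Tech Session overlap.
Sectional Block starts after Tech Block ends — done with Tech Block.
Sectional Block starts after Tech Session ends — done with Tech Session.
Tech Mixing starts after Sectional Block ends.

Soloist Soundcheck & Tech Take, Tech Block & Tech Session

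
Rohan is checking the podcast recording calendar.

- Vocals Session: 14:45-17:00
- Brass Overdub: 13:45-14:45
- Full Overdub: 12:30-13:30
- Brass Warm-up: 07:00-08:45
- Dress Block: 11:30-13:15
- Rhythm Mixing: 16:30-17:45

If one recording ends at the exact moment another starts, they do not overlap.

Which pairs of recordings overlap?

Dress Block & Full Overdub, Rhythm Mixing & Vocals Session

Sorted by start: Brass Warm-up, Dress Block, Full Overdub, Brass Overdub, Vocals Session, Rhythm Mixing.
Dress Block starts after Brass Warm-up ends — done with Brass Warm-up.
Full Overdub starts before Dress Block ends → Dress Block and Full Overdub overlap.
Brass Overdub starts after Dress Block ends — done with Dress Block.
Brass Overdub starts after Full Overdub ends — done with Full Overdub.
Vocals Session starts exactly when Brass Overdub ends (back-to-back, no overlap) — done with Brass Overdub.
Rhythm Mixing starts before Vocals Session ends → Vocals Session and Rhythm Mixing overlap.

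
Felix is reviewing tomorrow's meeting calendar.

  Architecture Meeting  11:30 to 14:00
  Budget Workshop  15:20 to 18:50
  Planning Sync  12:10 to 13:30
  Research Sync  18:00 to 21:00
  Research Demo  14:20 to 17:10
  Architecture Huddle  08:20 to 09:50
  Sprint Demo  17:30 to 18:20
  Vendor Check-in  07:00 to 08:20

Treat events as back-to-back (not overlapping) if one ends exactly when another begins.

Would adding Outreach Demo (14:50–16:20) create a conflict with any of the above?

Yes — it overlaps Budget Workshop, Research Demo

Vendor Check-in: ends 08:20 at or before Outreach Demo starts 14:50 → clear.
Architecture Huddle: ends 09:50 at or before Outreach Demo starts 14:50 → clear.
Architecture Meeting: ends 14:00 at or before Outreach Demo starts 14:50 → clear.
Planning Sync: ends 13:30 at or before Outreach Demo starts 14:50 → clear.
Research Demo: starts 14:20 before Outreach Demo ends 16:20, and ends 17:10 after Outreach Demo starts 14:50 → overlap.
Budget Workshop: starts 15:20 before Outreach Demo ends 16:20, and ends 18:50 after Outreach Demo starts 14:50 → overlap.
Sprint Demo: starts 17:30 at or after Outreach Demo ends 16:20 → clear.
Research Sync: starts 18:00 at or after Outreach Demo ends 16:20 → clear.
Outreach Demo overlaps Research Demo, Budget Workshop.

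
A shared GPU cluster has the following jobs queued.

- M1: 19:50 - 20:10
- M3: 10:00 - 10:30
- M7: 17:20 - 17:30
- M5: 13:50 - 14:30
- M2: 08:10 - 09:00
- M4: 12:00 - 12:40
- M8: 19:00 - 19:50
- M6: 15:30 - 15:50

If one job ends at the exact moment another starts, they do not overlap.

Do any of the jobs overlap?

Sorted by start: M2, M3, M4, M5, M6, M7, M8, M1.
M3 starts after M2 ends; M2 is clear from here.
M4 starts after M3 ends; M3 is clear from here.
M5 starts after M4 ends; M4 is clear from here.
M6 starts after M5 ends; M5 is clear from here.
M7 starts after M6 ends; M6 is clear from here.
M8 starts after M7 ends; M7 is clear from here.
M1 starts exactly when M8 ends (back-to-back, no overlap).
Every pair is clear; the schedule has no overlaps.

No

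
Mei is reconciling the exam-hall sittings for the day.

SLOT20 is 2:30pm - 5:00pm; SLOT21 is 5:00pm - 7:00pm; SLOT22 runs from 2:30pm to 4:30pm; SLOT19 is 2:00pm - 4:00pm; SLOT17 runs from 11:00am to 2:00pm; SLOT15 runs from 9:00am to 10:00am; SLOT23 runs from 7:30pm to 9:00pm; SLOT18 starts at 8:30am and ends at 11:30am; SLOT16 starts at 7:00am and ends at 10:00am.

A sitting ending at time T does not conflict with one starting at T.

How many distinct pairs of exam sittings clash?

Sorted by start: SLOT16, SLOT18, SLOT15, SLOT17, SLOT19, SLOT20, SLOT22, SLOT21, SLOT23.
SLOT18 starts before SLOT16 ends → SLOT16 and SLOT18 overlap.
SLOT15 starts before SLOT16 ends → SLOT16 and SLOT15 overlap.
SLOT17 starts after SLOT16 ends — done with SLOT16.
SLOT15 starts before SLOT18 ends → SLOT18 and SLOT15 overlap.
SLOT17 starts before SLOT18 ends → SLOT18 and SLOT17 overlap.
SLOT19 starts after SLOT18 ends — done with SLOT18.
SLOT17 starts after SLOT15 ends — done with SLOT15.
SLOT19 starts exactly when SLOT17 ends (back-to-back, no overlap) — done with SLOT17.
SLOT20 starts before SLOT19 ends → SLOT19 and SLOT20 overlap.
SLOT22 starts before SLOT19 ends → SLOT19 and SLOT22 overlap.
SLOT21 starts after SLOT19 ends — done with SLOT19.
SLOT22 starts before SLOT20 ends → SLOT20 and SLOT22 overlap.
SLOT21 starts exactly when SLOT20 ends (back-to-back, no overlap) — done with SLOT20.
SLOT21 starts after SLOT22 ends — done with SLOT22.
SLOT23 starts after SLOT21 ends.
Overlapping pairs: SLOT15 & SLOT16, SLOT15 & SLOT18, SLOT16 & SLOT18, SLOT17 & SLOT18, SLOT19 & SLOT20, SLOT19 & SLOT22, SLOT20 & SLOT22 — 7 in total.

7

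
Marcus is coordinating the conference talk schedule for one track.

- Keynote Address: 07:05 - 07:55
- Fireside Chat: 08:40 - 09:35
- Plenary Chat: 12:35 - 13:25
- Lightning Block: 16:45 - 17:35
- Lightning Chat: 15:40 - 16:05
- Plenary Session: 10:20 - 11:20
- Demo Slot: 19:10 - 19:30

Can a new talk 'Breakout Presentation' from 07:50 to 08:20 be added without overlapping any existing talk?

No — it overlaps Keynote Address

Keynote Address: starts 07:05 before Breakout Presentation ends 08:20, and ends 07:55 after Breakout Presentation starts 07:50 → overlap.
Fireside Chat: starts 08:40 at or after Breakout Presentation ends 08:20 → clear.
Plenary Session: starts 10:20 at or after Breakout Presentation ends 08:20 → clear.
Plenary Chat: starts 12:35 at or after Breakout Presentation ends 08:20 → clear.
Lightning Chat: starts 15:40 at or after Breakout Presentation ends 08:20 → clear.
Lightning Block: starts 16:45 at or after Breakout Presentation ends 08:20 → clear.
Demo Slot: starts 19:10 at or after Breakout Presentation ends 08:20 → clear.
Breakout Presentation overlaps Keynote Address.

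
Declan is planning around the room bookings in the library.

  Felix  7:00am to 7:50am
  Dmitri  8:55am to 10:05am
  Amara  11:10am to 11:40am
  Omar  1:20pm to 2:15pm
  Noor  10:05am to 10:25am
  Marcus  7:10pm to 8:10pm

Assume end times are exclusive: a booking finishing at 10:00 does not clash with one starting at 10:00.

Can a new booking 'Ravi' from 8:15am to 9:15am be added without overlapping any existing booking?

Felix: ends 7:50am at or before Ravi starts 8:15am → clear.
Dmitri: starts 8:55am before Ravi ends 9:15am, and ends 10:05am after Ravi starts 8:15am → overlap.
Noor: starts 10:05am at or after Ravi ends 9:15am → clear.
Amara: starts 11:10am at or after Ravi ends 9:15am → clear.
Omar: starts 1:20pm at or after Ravi ends 9:15am → clear.
Marcus: starts 7:10pm at or after Ravi ends 9:15am → clear.
Ravi overlaps Dmitri.

No — it overlaps Dmitri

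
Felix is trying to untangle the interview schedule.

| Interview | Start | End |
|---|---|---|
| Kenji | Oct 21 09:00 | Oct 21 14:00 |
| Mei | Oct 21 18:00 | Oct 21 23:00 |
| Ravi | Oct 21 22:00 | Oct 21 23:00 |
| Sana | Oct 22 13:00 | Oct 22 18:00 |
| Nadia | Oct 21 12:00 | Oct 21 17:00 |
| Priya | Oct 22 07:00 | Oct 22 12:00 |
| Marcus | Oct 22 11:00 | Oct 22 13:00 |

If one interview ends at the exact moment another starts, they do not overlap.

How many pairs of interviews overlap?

3

Two intervals overlap when each starts before the other ends.
Sorted by start: Kenji, Nadia, Mei, Ravi, Priya, Marcus, Sana.
Nadia starts before Kenji ends → Kenji and Nadia overlap.
Mei starts after Kenji ends, so Kenji has no further overlaps.
Mei starts after Nadia ends, so Nadia has no further overlaps.
Ravi starts before Mei ends → Mei and Ravi overlap.
Priya starts after Mei ends, so Mei has no further overlaps.
Priya starts after Ravi ends, so Ravi has no further overlaps.
Marcus starts before Priya ends → Priya and Marcus overlap.
Sana starts after Priya ends.
Sana starts exactly when Marcus ends (back-to-back, no overlap).
Overlapping pairs: Kenji & Nadia, Marcus & Priya, Mei & Ravi — 3 in total.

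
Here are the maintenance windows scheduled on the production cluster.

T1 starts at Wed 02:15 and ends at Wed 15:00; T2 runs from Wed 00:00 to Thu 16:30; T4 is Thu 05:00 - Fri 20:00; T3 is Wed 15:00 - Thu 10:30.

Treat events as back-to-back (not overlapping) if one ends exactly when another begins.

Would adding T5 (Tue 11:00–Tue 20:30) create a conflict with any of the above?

No — it doesn't clash with anything

T2: starts Wed 00:00 at or after T5 ends Tue 20:30 → clear.
T1: starts Wed 02:15 at or after T5 ends Tue 20:30 → clear.
T3: starts Wed 15:00 at or after T5 ends Tue 20:30 → clear.
T4: starts Thu 05:00 at or after T5 ends Tue 20:30 → clear.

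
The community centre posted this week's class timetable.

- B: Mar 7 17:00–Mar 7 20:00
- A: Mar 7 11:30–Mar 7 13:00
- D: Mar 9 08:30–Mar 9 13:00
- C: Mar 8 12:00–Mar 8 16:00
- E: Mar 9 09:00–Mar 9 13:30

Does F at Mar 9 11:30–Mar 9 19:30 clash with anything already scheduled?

Yes — it overlaps D, E

A: ends Mar 7 13:00 at or before F starts Mar 9 11:30 → clear.
B: ends Mar 7 20:00 at or before F starts Mar 9 11:30 → clear.
C: ends Mar 8 16:00 at or before F starts Mar 9 11:30 → clear.
D: starts Mar 9 08:30 before F ends Mar 9 19:30, and ends Mar 9 13:00 after F starts Mar 9 11:30 → overlap.
E: starts Mar 9 09:00 before F ends Mar 9 19:30, and ends Mar 9 13:30 after F starts Mar 9 11:30 → overlap.
F overlaps D, E.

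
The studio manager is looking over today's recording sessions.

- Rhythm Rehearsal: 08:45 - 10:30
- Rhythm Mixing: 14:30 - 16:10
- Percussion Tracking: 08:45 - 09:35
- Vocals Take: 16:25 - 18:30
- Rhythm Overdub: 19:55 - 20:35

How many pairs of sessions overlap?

1

Sorted by start: Percussion Tracking, Rhythm Rehearsal, Rhythm Mixing, Vocals Take, Rhythm Overdub.
Rhythm Rehearsal starts before Percussion Tracking ends → Percussion Tracking and Rhythm Rehearsal overlap.
Rhythm Mixing starts after Percussion Tracking ends, so Percussion Tracking has no further overlaps.
Rhythm Mixing starts after Rhythm Rehearsal ends, so Rhythm Rehearsal has no further overlaps.
Vocals Take starts after Rhythm Mixing ends, so Rhythm Mixing has no further overlaps.
Rhythm Overdub starts after Vocals Take ends.
Overlapping pairs: Percussion Tracking & Rhythm Rehearsal — 1 in total.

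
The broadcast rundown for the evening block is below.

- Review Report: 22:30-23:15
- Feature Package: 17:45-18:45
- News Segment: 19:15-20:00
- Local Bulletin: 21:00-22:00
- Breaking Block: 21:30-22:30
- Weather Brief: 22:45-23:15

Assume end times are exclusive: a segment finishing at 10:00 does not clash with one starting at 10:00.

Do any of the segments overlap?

Two intervals overlap when each starts before the other ends.
Sorted by start: Feature Package, News Segment, Local Bulletin, Breaking Block, Review Report, Weather Brief.
News Segment starts after Feature Package ends, so Feature Package has no further overlaps.
Local Bulletin starts after News Segment ends, so News Segment has no further overlaps.
Breaking Block starts before Local Bulletin ends → Local Bulletin and Breaking Block overlap.
That's a conflict, so the schedule is not conflict-free.

Yes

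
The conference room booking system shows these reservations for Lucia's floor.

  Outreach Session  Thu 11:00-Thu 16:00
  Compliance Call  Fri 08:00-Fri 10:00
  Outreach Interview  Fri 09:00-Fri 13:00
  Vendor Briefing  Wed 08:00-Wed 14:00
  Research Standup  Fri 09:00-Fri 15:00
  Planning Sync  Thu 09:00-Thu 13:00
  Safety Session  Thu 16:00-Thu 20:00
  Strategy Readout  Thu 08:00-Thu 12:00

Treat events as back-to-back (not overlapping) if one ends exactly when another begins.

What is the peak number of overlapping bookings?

Sweep the timeline, counting +1 at each start and −1 at each end (ends before starts at a tie):
Wed 08:00 start Vendor Briefing → 1
Wed 14:00 end Vendor Briefing → 0
Thu 08:00 start Strategy Readout → 1
Thu 09:00 start Planning Sync → 2
Thu 11:00 start Outreach Session → 3
Thu 12:00 end Strategy Readout → 2
Thu 13:00 end Planning Sync → 1
Thu 16:00 end Outreach Session → 0
Thu 16:00 start Safety Session → 1
Thu 20:00 end Safety Session → 0
Fri 08:00 start Compliance Call → 1
Fri 09:00 start Outreach Interview → 2
Fri 09:00 start Research Standup → 3
Fri 10:00 end Compliance Call → 2
Fri 13:00 end Outreach Interview → 1
Fri 15:00 end Research Standup → 0
Peak is 3, at Thu 11:00 (Outreach Session, Planning Sync, Strategy Readout).

3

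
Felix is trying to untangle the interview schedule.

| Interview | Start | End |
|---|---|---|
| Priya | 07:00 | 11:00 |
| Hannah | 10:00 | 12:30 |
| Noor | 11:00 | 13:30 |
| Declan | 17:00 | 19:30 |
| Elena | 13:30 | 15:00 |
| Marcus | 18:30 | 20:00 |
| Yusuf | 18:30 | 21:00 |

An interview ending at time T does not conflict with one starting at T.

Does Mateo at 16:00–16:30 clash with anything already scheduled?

No — it doesn't clash with anything

Priya: ends 11:00 at or before Mateo starts 16:00 → clear.
Hannah: ends 12:30 at or before Mateo starts 16:00 → clear.
Noor: ends 13:30 at or before Mateo starts 16:00 → clear.
Elena: ends 15:00 at or before Mateo starts 16:00 → clear.
Declan: starts 17:00 at or after Mateo ends 16:30 → clear.
Marcus: starts 18:30 at or after Mateo ends 16:30 → clear.
Yusuf: starts 18:30 at or after Mateo ends 16:30 → clear.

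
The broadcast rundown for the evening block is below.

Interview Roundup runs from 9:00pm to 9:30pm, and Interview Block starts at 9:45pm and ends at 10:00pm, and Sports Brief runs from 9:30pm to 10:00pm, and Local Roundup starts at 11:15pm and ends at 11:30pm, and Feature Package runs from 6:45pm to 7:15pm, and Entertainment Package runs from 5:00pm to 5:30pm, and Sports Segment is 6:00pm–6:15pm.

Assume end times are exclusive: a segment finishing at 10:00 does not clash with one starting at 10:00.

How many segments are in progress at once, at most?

2

Sweep the timeline, counting +1 at each start and −1 at each end (ends before starts at a tie):
5:00pm start Entertainment Package → 1
5:30pm end Entertainment Package → 0
6:00pm start Sports Segment → 1
6:15pm end Sports Segment → 0
6:45pm start Feature Package → 1
7:15pm end Feature Package → 0
9:00pm start Interview Roundup → 1
9:30pm end Interview Roundup → 0
9:30pm start Sports Brief → 1
9:45pm start Interview Block → 2
10:00pm end Interview Block → 1
10:00pm end Sports Brief → 0
11:15pm start Local Roundup → 1
11:30pm end Local Roundup → 0
Peak is 2, at 9:45pm (Interview Block, Sports Brief).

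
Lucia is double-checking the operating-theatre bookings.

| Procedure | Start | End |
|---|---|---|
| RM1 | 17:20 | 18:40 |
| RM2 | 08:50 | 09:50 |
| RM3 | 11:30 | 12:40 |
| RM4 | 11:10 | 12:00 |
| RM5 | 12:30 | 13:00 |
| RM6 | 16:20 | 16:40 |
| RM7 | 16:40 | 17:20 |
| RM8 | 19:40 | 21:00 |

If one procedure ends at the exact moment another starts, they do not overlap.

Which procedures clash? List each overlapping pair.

Sorted by start: RM2, RM4, RM3, RM5, RM6, RM7, RM1, RM8.
RM4 starts after RM2 ends — done with RM2.
RM3 starts before RM4 ends → RM4 and RM3 overlap.
RM5 starts after RM4 ends — done with RM4.
RM5 starts before RM3 ends → RM3 and RM5 overlap.
RM6 starts after RM3 ends — done with RM3.
RM6 starts after RM5 ends — done with RM5.
RM7 starts exactly when RM6 ends (back-to-back, no overlap) — done with RM6.
RM1 starts exactly when RM7 ends (back-to-back, no overlap) — done with RM7.
RM8 starts after RM1 ends.

RM3 & RM4, RM3 & RM5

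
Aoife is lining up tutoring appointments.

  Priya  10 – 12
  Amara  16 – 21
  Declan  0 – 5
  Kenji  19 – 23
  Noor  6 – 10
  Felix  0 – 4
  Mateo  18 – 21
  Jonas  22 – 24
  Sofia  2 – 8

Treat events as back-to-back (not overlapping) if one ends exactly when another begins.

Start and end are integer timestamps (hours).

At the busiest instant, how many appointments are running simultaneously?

3

Sort all start/end points and keep a running count:
0 start Declan → 1
0 start Felix → 2
2 start Sofia → 3
4 end Felix → 2
5 end Declan → 1
6 start Noor → 2
8 end Sofia → 1
10 end Noor → 0
10 start Priya → 1
12 end Priya → 0
16 start Amara → 1
18 start Mateo → 2
19 start Kenji → 3
21 end Amara → 2
21 end Mateo → 1
22 start Jonas → 2
23 end Kenji → 1
24 end Jonas → 0
Peak is 3, at 2 (Declan, Felix, Sofia).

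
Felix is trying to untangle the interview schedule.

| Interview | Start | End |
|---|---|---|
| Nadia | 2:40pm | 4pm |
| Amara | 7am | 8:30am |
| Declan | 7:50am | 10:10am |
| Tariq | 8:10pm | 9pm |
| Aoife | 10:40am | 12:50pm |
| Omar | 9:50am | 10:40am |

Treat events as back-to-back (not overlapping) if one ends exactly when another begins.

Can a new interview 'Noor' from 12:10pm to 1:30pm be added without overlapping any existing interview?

No — it overlaps Aoife

Amara: ends 8:30am at or before Noor starts 12:10pm → clear.
Declan: ends 10:10am at or before Noor starts 12:10pm → clear.
Omar: ends 10:40am at or before Noor starts 12:10pm → clear.
Aoife: starts 10:40am before Noor ends 1:30pm, and ends 12:50pm after Noor starts 12:10pm → overlap.
Nadia: starts 2:40pm at or after Noor ends 1:30pm → clear.
Tariq: starts 8:10pm at or after Noor ends 1:30pm → clear.
Noor overlaps Aoife.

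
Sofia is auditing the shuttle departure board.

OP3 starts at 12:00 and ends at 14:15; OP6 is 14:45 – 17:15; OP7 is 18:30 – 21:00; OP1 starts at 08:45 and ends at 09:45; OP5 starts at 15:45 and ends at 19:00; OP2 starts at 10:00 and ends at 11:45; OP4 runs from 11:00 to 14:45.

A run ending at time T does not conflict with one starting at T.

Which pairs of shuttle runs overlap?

OP2 & OP4, OP3 & OP4, OP5 & OP6, OP5 & OP7

Sorted by start: OP1, OP2, OP4, OP3, OP6, OP5, OP7.
OP2 starts after OP1 ends, so nothing later overlaps OP1 either.
OP4 starts before OP2 ends → OP2 and OP4 overlap.
OP3 starts after OP2 ends, so nothing later overlaps OP2 either.
OP3 starts before OP4 ends → OP4 and OP3 overlap.
OP6 starts exactly when OP4 ends (back-to-back, no overlap), so nothing later overlaps OP4 either.
OP6 starts after OP3 ends, so nothing later overlaps OP3 either.
OP5 starts before OP6 ends → OP6 and OP5 overlap.
OP7 starts after OP6 ends.
OP7 starts before OP5 ends → OP5 and OP7 overlap.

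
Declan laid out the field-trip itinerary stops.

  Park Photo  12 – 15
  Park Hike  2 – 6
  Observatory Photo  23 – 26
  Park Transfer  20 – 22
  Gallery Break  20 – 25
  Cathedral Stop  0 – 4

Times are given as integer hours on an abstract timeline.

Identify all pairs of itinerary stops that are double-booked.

Check each pair: they overlap iff neither finishes before the other starts.
Sorted by start: Cathedral Stop, Park Hike, Park Photo, Gallery Break, Park Transfer, Observatory Photo.
Park Hike starts before Cathedral Stop ends → Cathedral Stop and Park Hike overlap.
Park Photo starts after Cathedral Stop ends; Cathedral Stop is clear from here.
Park Photo starts after Park Hike ends; Park Hike is clear from here.
Gallery Break starts after Park Photo ends; Park Photo is clear from here.
Park Transfer starts before Gallery Break ends → Gallery Break and Park Transfer overlap.
Observatory Photo starts before Gallery Break ends → Gallery Break and Observatory Photo overlap.
Observatory Photo starts after Park Transfer ends.

Cathedral Stop & Park Hike, Gallery Break & Observatory Photo, Gallery Break & Park Transfer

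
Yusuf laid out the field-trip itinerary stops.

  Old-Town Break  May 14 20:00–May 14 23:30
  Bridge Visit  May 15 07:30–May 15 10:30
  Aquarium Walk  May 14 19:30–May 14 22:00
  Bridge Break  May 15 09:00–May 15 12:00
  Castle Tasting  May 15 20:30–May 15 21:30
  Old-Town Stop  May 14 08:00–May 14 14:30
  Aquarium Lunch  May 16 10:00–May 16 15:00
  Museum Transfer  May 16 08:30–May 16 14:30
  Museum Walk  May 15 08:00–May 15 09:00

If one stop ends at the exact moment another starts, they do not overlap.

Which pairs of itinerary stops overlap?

Aquarium Lunch & Museum Transfer, Aquarium Walk & Old-Town Break, Bridge Break & Bridge Visit, Bridge Visit & Museum Walk

Sorted by start: Old-Town Stop, Aquarium Walk, Old-Town Break, Bridge Visit, Museum Walk, Bridge Break, Castle Tasting, Museum Transfer, Aquarium Lunch.
Aquarium Walk starts after Old-Town Stop ends, so Old-Town Stop has no further overlaps.
Old-Town Break starts before Aquarium Walk ends → Aquarium Walk and Old-Town Break overlap.
Bridge Visit starts after Aquarium Walk ends, so Aquarium Walk has no further overlaps.
Bridge Visit starts after Old-Town Break ends, so Old-Town Break has no further overlaps.
Museum Walk starts before Bridge Visit ends → Bridge Visit and Museum Walk overlap.
Bridge Break starts before Bridge Visit ends → Bridge Visit and Bridge Break overlap.
Castle Tasting starts after Bridge Visit ends, so Bridge Visit has no further overlaps.
Bridge Break starts exactly when Museum Walk ends (back-to-back, no overlap), so Museum Walk has no further overlaps.
Castle Tasting starts after Bridge Break ends, so Bridge Break has no further overlaps.
Museum Transfer starts after Castle Tasting ends, so Castle Tasting has no further overlaps.
Aquarium Lunch starts before Museum Transfer ends → Museum Transfer and Aquarium Lunch overlap.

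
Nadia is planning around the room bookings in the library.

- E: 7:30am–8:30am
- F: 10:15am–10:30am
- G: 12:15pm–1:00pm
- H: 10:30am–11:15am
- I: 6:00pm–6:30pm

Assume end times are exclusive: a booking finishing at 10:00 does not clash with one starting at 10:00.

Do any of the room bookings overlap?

No

Sorted by start: E, F, H, G, I.
F starts after E ends — done with E.
H starts exactly when F ends (back-to-back, no overlap) — done with F.
G starts after H ends — done with H.
I starts after G ends.
Every pair is clear; the schedule has no overlaps.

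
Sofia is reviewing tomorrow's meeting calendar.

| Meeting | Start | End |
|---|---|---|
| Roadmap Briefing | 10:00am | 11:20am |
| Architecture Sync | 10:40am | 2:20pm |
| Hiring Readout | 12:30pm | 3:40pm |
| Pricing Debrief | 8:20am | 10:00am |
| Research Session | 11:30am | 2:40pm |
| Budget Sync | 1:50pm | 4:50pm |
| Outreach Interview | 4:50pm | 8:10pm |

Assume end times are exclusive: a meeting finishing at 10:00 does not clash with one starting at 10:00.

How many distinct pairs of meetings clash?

7

Sorted by start: Pricing Debrief, Roadmap Briefing, Architecture Sync, Research Session, Hiring Readout, Budget Sync, Outreach Interview.
Roadmap Briefing starts exactly when Pricing Debrief ends (back-to-back, no overlap), so Pricing Debrief has no further overlaps.
Architecture Sync starts before Roadmap Briefing ends → Roadmap Briefing and Architecture Sync overlap.
Research Session starts after Roadmap Briefing ends, so Roadmap Briefing has no further overlaps.
Research Session starts before Architecture Sync ends → Architecture Sync and Research Session overlap.
Hiring Readout starts before Architecture Sync ends → Architecture Sync and Hiring Readout overlap.
Budget Sync starts before Architecture Sync ends → Architecture Sync and Budget Sync overlap.
Outreach Interview starts after Architecture Sync ends.
Hiring Readout starts before Research Session ends → Research Session and Hiring Readout overlap.
Budget Sync starts before Research Session ends → Research Session and Budget Sync overlap.
Outreach Interview starts after Research Session ends.
Budget Sync starts before Hiring Readout ends → Hiring Readout and Budget Sync overlap.
Outreach Interview starts after Hiring Readout ends.
Outreach Interview starts exactly when Budget Sync ends (back-to-back, no overlap).
Overlapping pairs: Architecture Sync & Budget Sync, Architecture Sync & Hiring Readout, Architecture Sync & Research Session, Architecture Sync & Roadmap Briefing, Budget Sync & Hiring Readout, Budget Sync & Research Session, Hiring Readout & Research Session — 7 in total.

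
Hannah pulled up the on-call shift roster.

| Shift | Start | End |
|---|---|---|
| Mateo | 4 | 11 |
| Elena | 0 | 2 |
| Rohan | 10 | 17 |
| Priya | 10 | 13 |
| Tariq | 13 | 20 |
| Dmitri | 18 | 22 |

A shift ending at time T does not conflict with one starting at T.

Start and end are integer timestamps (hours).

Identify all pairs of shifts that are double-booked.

Sorted by start: Elena, Mateo, Rohan, Priya, Tariq, Dmitri.
Mateo starts after Elena ends, so nothing later overlaps Elena either.
Rohan starts before Mateo ends → Mateo and Rohan overlap.
Priya starts before Mateo ends → Mateo and Priya overlap.
Tariq starts after Mateo ends, so nothing later overlaps Mateo either.
Priya starts before Rohan ends → Rohan and Priya overlap.
Tariq starts before Rohan ends → Rohan and Tariq overlap.
Dmitri starts after Rohan ends.
Tariq starts exactly when Priya ends (back-to-back, no overlap), so nothing later overlaps Priya either.
Dmitri starts before Tariq ends → Tariq and Dmitri overlap.

Dmitri & Tariq, Mateo & Priya, Mateo & Rohan, Priya & Rohan, Rohan & Tariq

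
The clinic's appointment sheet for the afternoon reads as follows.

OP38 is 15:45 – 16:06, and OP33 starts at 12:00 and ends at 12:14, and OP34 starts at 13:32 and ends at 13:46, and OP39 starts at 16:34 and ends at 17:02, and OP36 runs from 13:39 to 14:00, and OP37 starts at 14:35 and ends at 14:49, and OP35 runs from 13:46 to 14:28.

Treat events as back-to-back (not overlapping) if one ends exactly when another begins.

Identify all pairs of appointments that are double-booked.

Sorted by start: OP33, OP34, OP36, OP35, OP37, OP38, OP39.
OP34 starts after OP33 ends, so OP33 has no further overlaps.
OP36 starts before OP34 ends → OP34 and OP36 overlap.
OP35 starts exactly when OP34 ends (back-to-back, no overlap), so OP34 has no further overlaps.
OP35 starts before OP36 ends → OP36 and OP35 overlap.
OP37 starts after OP36 ends, so OP36 has no further overlaps.
OP37 starts after OP35 ends, so OP35 has no further overlaps.
OP38 starts after OP37 ends, so OP37 has no further overlaps.
OP39 starts after OP38 ends.

OP34 & OP36, OP35 & OP36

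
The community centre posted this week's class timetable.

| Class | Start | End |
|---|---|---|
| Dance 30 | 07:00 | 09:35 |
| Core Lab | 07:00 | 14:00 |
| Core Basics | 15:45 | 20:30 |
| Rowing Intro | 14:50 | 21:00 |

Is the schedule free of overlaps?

Sorted by start: Dance 30, Core Lab, Rowing Intro, Core Basics.
Core Lab starts before Dance 30 ends → Dance 30 and Core Lab overlap.
That's a conflict, so the schedule is not conflict-free.

No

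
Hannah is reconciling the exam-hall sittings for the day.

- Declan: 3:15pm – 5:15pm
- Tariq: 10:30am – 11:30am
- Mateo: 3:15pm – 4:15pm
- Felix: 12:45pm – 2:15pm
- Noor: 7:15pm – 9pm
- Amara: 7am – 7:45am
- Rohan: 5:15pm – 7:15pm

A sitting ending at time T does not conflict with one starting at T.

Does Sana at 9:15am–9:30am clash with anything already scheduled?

No — it doesn't clash with anything

Amara: ends 7:45am at or before Sana starts 9:15am → clear.
Tariq: starts 10:30am at or after Sana ends 9:30am → clear.
Felix: starts 12:45pm at or after Sana ends 9:30am → clear.
Mateo: starts 3:15pm at or after Sana ends 9:30am → clear.
Declan: starts 3:15pm at or after Sana ends 9:30am → clear.
Rohan: starts 5:15pm at or after Sana ends 9:30am → clear.
Noor: starts 7:15pm at or after Sana ends 9:30am → clear.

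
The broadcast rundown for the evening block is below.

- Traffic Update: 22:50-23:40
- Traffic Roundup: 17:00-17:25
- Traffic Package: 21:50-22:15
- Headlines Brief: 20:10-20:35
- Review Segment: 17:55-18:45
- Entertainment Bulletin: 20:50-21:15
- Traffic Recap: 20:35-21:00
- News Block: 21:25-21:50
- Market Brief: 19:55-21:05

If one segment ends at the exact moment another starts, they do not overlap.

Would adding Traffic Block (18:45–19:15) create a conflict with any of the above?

No — it doesn't clash with anything

Traffic Roundup: ends 17:25 at or before Traffic Block starts 18:45 → clear.
Review Segment: ends 18:45 at or before Traffic Block starts 18:45 → clear.
Market Brief: starts 19:55 at or after Traffic Block ends 19:15 → clear.
Headlines Brief: starts 20:10 at or after Traffic Block ends 19:15 → clear.
Traffic Recap: starts 20:35 at or after Traffic Block ends 19:15 → clear.
Entertainment Bulletin: starts 20:50 at or after Traffic Block ends 19:15 → clear.
News Block: starts 21:25 at or after Traffic Block ends 19:15 → clear.
Traffic Package: starts 21:50 at or after Traffic Block ends 19:15 → clear.
Traffic Update: starts 22:50 at or after Traffic Block ends 19:15 → clear.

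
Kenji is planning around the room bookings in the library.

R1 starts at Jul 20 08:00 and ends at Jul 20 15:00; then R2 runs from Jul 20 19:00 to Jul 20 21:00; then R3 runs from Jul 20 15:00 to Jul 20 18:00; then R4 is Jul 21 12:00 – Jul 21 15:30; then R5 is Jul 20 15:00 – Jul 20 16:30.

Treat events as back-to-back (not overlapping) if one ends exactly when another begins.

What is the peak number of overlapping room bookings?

2

Sweep the timeline, counting +1 at each start and −1 at each end (ends before starts at a tie):
Jul 20 08:00 start R1 → 1
Jul 20 15:00 end R1 → 0
Jul 20 15:00 start R3 → 1
Jul 20 15:00 start R5 → 2
Jul 20 16:30 end R5 → 1
Jul 20 18:00 end R3 → 0
Jul 20 19:00 start R2 → 1
Jul 20 21:00 end R2 → 0
Jul 21 12:00 start R4 → 1
Jul 21 15:30 end R4 → 0
Peak is 2, at Jul 20 15:00 (R3, R5).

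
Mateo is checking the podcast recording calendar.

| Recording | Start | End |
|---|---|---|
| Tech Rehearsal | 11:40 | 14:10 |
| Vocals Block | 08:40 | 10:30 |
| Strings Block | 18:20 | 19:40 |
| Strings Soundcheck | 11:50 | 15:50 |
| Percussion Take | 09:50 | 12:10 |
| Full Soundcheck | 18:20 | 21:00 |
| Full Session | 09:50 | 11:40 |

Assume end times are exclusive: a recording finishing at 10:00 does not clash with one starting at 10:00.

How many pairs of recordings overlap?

Sorted by start: Vocals Block, Full Session, Percussion Take, Tech Rehearsal, Strings Soundcheck, Strings Block, Full Soundcheck.
Full Session starts before Vocals Block ends → Vocals Block and Full Session overlap.
Percussion Take starts before Vocals Block ends → Vocals Block and Percussion Take overlap.
Tech Rehearsal starts after Vocals Block ends; Vocals Block is clear from here.
Percussion Take starts before Full Session ends → Full Session and Percussion Take overlap.
Tech Rehearsal starts exactly when Full Session ends (back-to-back, no overlap); Full Session is clear from here.
Tech Rehearsal starts before Percussion Take ends → Percussion Take and Tech Rehearsal overlap.
Strings Soundcheck starts before Percussion Take ends → Percussion Take and Strings Soundcheck overlap.
Strings Block starts after Percussion Take ends; Percussion Take is clear from here.
Strings Soundcheck starts before Tech Rehearsal ends → Tech Rehearsal and Strings Soundcheck overlap.
Strings Block starts after Tech Rehearsal ends; Tech Rehearsal is clear from here.
Strings Block starts after Strings Soundcheck ends; Strings Soundcheck is clear from here.
Full Soundcheck starts before Strings Block ends → Strings Block and Full Soundcheck overlap.
Overlapping pairs: Full Session & Percussion Take, Full Session & Vocals Block, Full Soundcheck & Strings Block, Percussion Take & Strings Soundcheck, Percussion Take & Tech Rehearsal, Percussion Take & Vocals Block, Strings Soundcheck & Tech Rehearsal — 7 in total.

7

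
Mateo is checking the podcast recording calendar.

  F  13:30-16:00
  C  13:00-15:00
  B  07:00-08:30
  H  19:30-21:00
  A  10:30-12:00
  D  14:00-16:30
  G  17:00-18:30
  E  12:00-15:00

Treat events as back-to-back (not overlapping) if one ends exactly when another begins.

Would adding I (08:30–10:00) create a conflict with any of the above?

No — it doesn't clash with anything

B: ends 08:30 at or before I starts 08:30 → clear.
A: starts 10:30 at or after I ends 10:00 → clear.
E: starts 12:00 at or after I ends 10:00 → clear.
C: starts 13:00 at or after I ends 10:00 → clear.
F: starts 13:30 at or after I ends 10:00 → clear.
D: starts 14:00 at or after I ends 10:00 → clear.
G: starts 17:00 at or after I ends 10:00 → clear.
H: starts 19:30 at or after I ends 10:00 → clear.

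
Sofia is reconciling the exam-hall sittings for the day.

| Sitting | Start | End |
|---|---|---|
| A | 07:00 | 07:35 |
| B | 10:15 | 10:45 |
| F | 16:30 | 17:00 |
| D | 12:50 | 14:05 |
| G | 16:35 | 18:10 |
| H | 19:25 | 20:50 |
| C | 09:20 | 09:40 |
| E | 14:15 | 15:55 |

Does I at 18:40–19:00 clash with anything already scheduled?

No — it doesn't clash with anything

A: ends 07:35 at or before I starts 18:40 → clear.
C: ends 09:40 at or before I starts 18:40 → clear.
B: ends 10:45 at or before I starts 18:40 → clear.
D: ends 14:05 at or before I starts 18:40 → clear.
E: ends 15:55 at or before I starts 18:40 → clear.
F: ends 17:00 at or before I starts 18:40 → clear.
G: ends 18:10 at or before I starts 18:40 → clear.
H: starts 19:25 at or after I ends 19:00 → clear.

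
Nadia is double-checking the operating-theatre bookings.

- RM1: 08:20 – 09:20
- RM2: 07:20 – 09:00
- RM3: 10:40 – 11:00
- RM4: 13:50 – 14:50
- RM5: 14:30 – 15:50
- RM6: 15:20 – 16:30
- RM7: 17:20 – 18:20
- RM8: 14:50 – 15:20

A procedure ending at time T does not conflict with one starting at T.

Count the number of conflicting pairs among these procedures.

Sorted by start: RM2, RM1, RM3, RM4, RM5, RM8, RM6, RM7.
RM1 starts before RM2 ends → RM2 and RM1 overlap.
RM3 starts after RM2 ends, so nothing later overlaps RM2 either.
RM3 starts after RM1 ends, so nothing later overlaps RM1 either.
RM4 starts after RM3 ends, so nothing later overlaps RM3 either.
RM5 starts before RM4 ends → RM4 and RM5 overlap.
RM8 starts exactly when RM4 ends (back-to-back, no overlap), so nothing later overlaps RM4 either.
RM8 starts before RM5 ends → RM5 and RM8 overlap.
RM6 starts before RM5 ends → RM5 and RM6 overlap.
RM7 starts after RM5 ends.
RM6 starts exactly when RM8 ends (back-to-back, no overlap), so nothing later overlaps RM8 either.
RM7 starts after RM6 ends.
Overlapping pairs: RM1 & RM2, RM4 & RM5, RM5 & RM6, RM5 & RM8 — 4 in total.

4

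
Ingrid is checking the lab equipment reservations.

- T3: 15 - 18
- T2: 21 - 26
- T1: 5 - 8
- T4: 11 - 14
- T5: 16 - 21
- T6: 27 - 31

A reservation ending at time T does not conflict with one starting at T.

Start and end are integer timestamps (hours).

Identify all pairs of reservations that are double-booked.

T3 & T5

Check each pair: they overlap iff neither finishes before the other starts.
Sorted by start: T1, T4, T3, T5, T2, T6.
T4 starts after T1 ends — done with T1.
T3 starts after T4 ends — done with T4.
T5 starts before T3 ends → T3 and T5 overlap.
T2 starts after T3 ends — done with T3.
T2 starts exactly when T5 ends (back-to-back, no overlap) — done with T5.
T6 starts after T2 ends.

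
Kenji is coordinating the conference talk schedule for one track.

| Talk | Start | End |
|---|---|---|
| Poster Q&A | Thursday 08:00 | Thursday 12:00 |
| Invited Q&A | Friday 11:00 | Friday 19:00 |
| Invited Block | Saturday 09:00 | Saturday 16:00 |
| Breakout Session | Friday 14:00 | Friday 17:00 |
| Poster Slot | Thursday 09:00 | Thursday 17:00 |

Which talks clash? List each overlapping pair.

Sorted by start: Poster Q&A, Poster Slot, Invited Q&A, Breakout Session, Invited Block.
Poster Slot starts before Poster Q&A ends → Poster Q&A and Poster Slot overlap.
Invited Q&A starts after Poster Q&A ends; Poster Q&A is clear from here.
Invited Q&A starts after Poster Slot ends; Poster Slot is clear from here.
Breakout Session starts before Invited Q&A ends → Invited Q&A and Breakout Session overlap.
Invited Block starts after Invited Q&A ends.
Invited Block starts after Breakout Session ends.

Breakout Session & Invited Q&A, Poster Q&A & Poster Slot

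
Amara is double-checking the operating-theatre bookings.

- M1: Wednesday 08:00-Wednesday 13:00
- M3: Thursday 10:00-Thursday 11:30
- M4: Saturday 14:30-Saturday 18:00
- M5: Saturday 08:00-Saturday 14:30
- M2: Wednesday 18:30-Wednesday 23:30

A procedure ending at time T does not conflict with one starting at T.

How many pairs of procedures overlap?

0

Sorted by start: M1, M2, M3, M5, M4.
M2 starts after M1 ends, so nothing later overlaps M1 either.
M3 starts after M2 ends, so nothing later overlaps M2 either.
M5 starts after M3 ends, so nothing later overlaps M3 either.
M4 starts exactly when M5 ends (back-to-back, no overlap).
No pair overlaps.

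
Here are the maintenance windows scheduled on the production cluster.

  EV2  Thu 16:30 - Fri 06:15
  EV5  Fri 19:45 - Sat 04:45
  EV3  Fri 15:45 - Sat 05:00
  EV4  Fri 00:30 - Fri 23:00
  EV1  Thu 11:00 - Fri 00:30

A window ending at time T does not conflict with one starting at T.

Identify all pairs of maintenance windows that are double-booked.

EV1 & EV2, EV2 & EV4, EV3 & EV4, EV3 & EV5, EV4 & EV5

Check each pair: they overlap iff neither finishes before the other starts.
Sorted by start: EV1, EV2, EV4, EV3, EV5.
EV2 starts before EV1 ends → EV1 and EV2 overlap.
EV4 starts exactly when EV1 ends (back-to-back, no overlap) — done with EV1.
EV4 starts before EV2 ends → EV2 and EV4 overlap.
EV3 starts after EV2 ends — done with EV2.
EV3 starts before EV4 ends → EV4 and EV3 overlap.
EV5 starts before EV4 ends → EV4 and EV5 overlap.
EV5 starts before EV3 ends → EV3 and EV5 overlap.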